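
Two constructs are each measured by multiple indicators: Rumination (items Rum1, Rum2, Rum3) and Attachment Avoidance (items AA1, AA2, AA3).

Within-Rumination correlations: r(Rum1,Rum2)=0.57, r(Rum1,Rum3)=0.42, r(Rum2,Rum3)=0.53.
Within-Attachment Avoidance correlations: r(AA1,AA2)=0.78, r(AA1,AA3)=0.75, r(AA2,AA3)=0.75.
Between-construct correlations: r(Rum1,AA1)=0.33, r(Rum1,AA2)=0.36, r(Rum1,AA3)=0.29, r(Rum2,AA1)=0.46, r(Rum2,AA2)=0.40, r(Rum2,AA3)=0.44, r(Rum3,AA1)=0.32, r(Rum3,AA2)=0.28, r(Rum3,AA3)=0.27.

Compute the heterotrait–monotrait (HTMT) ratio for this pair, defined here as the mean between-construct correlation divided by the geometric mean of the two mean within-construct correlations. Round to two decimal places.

Between-construct mean = 3.15/9 = 0.3500.
Mean within-Rum = 1.52/3 = 0.5067; mean within-AA = 2.28/3 = 0.7600.
Geometric mean = √(0.5067 × 0.7600) = 0.6206.
HTMT = 0.3500 / 0.6206 = 0.56.

0.56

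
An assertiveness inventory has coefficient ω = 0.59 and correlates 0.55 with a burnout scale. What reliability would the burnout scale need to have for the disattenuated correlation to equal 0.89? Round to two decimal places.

0.65

r_true = r_obs / √(r_xx · r_yy) ⇒ 0.89 = 0.55 / √(0.59 · r_yy).
√(0.59 · r_yy) = 0.55 / 0.89 = 0.6180; 0.59 · r_yy = 0.3819; r_yy = 0.3819 / 0.59 ≈ 0.65.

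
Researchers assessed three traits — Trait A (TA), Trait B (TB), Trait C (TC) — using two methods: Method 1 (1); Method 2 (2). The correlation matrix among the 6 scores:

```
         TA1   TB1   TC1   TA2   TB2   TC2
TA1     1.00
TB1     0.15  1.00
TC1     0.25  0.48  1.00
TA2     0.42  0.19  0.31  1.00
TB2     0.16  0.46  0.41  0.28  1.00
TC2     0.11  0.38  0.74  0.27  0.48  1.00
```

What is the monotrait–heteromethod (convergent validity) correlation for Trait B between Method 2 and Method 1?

0.46

Same trait (TB), different methods: r(TB2, TB1) = 0.46.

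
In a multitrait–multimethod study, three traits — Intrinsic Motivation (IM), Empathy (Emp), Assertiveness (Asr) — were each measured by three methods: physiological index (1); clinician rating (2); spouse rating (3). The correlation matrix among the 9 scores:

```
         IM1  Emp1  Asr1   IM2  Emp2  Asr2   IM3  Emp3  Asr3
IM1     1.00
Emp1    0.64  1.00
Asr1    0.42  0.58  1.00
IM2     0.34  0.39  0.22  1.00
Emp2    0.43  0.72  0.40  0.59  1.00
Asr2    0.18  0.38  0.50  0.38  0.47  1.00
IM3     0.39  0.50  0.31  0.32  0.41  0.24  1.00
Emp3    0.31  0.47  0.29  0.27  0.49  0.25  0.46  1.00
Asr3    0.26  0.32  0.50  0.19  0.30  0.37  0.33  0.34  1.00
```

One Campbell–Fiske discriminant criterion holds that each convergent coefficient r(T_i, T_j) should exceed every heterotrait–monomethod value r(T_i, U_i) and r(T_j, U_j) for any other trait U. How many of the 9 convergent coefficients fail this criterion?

8

Convergent coefficients and their comparison sets:
IM (methods 1·2): 0.34 vs {0.64, 0.59, 0.42, 0.38} → fail.
IM (methods 1·3): 0.39 vs {0.64, 0.46, 0.42, 0.33} → fail.
IM (methods 2·3): 0.32 vs {0.59, 0.46, 0.38, 0.33} → fail.
Emp (methods 1·2): 0.72 vs {0.64, 0.59, 0.58, 0.47} → pass.
Emp (methods 1·3): 0.47 vs {0.64, 0.46, 0.58, 0.34} → fail.
Emp (methods 2·3): 0.49 vs {0.59, 0.46, 0.47, 0.34} → fail.
Asr (methods 1·2): 0.50 vs {0.42, 0.38, 0.58, 0.47} → fail.
Asr (methods 1·3): 0.50 vs {0.42, 0.33, 0.58, 0.34} → fail.
Asr (methods 2·3): 0.37 vs {0.38, 0.33, 0.47, 0.34} → fail.
8 of 9 fail.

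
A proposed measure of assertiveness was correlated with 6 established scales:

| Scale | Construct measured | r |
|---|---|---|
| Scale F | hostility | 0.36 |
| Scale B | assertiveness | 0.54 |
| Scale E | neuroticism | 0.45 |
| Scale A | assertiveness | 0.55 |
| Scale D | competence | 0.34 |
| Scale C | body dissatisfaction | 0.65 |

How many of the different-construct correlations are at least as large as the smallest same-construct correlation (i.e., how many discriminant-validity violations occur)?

Convergent (same construct = assertiveness): Scale B, Scale A.
Smallest convergent = 0.54. Discriminant values: 0.36, 0.45, 0.34, 0.65; count ≥ 0.54 → 1.

1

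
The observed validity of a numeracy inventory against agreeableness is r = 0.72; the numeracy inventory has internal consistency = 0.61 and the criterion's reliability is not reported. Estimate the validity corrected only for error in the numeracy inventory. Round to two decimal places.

Single correction: r_c = r_obs / √r_xx = 0.72 / √0.61 = 0.72 / 0.7810 ≈ 0.92.

0.92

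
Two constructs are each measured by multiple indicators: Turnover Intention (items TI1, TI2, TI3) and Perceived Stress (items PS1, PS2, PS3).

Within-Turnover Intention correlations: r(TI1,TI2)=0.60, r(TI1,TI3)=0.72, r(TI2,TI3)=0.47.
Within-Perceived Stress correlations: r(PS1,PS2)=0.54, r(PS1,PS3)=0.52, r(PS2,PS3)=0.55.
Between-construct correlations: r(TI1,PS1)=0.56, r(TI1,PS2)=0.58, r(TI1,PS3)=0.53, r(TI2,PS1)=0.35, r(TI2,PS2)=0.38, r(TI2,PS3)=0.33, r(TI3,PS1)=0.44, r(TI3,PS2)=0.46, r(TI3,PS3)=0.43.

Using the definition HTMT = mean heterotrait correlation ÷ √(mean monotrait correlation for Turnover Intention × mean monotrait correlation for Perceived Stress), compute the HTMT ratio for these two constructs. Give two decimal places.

Mean between = 4.06/9 = 0.4511.
Mean within-TI = 1.79/3 = 0.5967; mean within-PS = 1.61/3 = 0.5367.
Geometric mean = √(0.5967 × 0.5367) = 0.5659.
HTMT = 0.4511 / 0.5659 = 0.80.

0.80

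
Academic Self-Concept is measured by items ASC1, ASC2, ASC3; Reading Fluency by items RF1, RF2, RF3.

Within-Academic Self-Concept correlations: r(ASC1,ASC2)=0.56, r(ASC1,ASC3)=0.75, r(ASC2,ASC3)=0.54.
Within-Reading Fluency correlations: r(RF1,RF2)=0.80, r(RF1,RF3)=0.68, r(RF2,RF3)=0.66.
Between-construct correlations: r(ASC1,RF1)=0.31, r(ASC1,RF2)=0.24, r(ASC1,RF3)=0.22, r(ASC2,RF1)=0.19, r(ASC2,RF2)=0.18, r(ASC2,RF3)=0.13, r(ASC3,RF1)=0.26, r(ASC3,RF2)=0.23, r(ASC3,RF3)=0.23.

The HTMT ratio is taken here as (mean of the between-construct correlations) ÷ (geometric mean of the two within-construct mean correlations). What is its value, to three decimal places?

Between-construct mean = 1.99/9 = 0.2211.
Mean within-ASC = 1.85/3 = 0.6167; mean within-RF = 2.14/3 = 0.7133.
Geometric mean = √(0.6167 × 0.7133) = 0.6632.
HTMT = 0.2211 / 0.6632 = 0.333.

0.333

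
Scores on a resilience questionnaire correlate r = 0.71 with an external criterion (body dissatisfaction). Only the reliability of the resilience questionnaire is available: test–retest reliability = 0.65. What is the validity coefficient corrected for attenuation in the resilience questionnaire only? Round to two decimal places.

Single correction: r_c = r_obs / √r_xx = 0.71 / √0.65 = 0.71 / 0.8062 ≈ 0.88.

0.88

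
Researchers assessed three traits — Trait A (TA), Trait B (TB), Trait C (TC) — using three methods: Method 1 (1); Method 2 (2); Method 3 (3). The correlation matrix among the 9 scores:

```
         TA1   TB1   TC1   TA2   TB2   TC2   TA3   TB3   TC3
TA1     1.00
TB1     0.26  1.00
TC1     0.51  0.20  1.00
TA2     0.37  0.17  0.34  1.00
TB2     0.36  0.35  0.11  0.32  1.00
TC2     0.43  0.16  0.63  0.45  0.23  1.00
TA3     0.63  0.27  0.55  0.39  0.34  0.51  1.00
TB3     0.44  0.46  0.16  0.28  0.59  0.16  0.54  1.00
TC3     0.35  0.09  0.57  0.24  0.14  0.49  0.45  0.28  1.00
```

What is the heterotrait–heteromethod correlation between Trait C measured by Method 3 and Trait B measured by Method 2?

Different traits and methods: r(TC3, TB2) = 0.14.

0.14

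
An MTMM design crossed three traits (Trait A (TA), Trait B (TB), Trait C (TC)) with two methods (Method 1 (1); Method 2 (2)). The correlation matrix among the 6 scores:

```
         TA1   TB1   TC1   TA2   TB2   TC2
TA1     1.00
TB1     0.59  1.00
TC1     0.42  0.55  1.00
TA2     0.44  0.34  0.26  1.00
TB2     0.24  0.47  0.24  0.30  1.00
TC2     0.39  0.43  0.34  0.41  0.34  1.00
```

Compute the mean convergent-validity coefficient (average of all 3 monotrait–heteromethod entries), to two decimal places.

Convergent values: 0.44, 0.47, 0.34; mean = 1.25/3 = 0.42.

0.42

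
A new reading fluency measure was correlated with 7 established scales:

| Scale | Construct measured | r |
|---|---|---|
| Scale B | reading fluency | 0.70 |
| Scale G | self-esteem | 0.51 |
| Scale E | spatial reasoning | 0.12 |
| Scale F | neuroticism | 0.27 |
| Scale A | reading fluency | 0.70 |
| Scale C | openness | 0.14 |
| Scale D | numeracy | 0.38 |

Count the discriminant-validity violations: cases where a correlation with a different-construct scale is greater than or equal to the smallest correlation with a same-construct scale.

Convergent (same construct = reading fluency): Scale B, Scale A.
Smallest convergent = 0.70. Discriminant values: 0.51, 0.12, 0.27, 0.14, 0.38; count ≥ 0.70 → 0.

0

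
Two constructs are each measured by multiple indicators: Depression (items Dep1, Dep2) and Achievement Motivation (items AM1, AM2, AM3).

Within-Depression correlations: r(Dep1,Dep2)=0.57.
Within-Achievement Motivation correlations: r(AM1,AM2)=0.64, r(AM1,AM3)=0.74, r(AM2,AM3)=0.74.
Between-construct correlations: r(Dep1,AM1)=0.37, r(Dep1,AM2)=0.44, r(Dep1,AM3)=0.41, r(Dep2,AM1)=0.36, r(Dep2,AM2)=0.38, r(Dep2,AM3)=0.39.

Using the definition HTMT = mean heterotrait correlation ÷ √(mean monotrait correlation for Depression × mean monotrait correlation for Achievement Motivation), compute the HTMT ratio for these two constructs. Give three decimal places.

Between-construct mean = 2.35/6 = 0.3917.
Mean within-Dep = 0.57/1 = 0.5700; mean within-AM = 2.12/3 = 0.7067.
Geometric mean = √(0.5700 × 0.7067) = 0.6347.
HTMT = 0.3917 / 0.6347 = 0.617.

0.617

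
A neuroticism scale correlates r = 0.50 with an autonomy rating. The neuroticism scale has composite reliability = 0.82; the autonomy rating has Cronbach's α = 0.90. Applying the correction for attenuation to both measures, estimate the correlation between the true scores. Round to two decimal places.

r_true = r_obs / √(r_xx · r_yy) = 0.50 / √(0.82 × 0.90) = 0.50 / √0.7380 = 0.50 / 0.8591 ≈ 0.58.

0.58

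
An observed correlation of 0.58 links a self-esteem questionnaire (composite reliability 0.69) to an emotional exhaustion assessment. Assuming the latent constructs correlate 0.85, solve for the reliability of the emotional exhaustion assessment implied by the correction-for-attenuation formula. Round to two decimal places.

r_true = r_obs / √(r_xx · r_yy) ⇒ 0.85 = 0.58 / √(0.69 · r_yy).
√(0.69 · r_yy) = 0.58 / 0.85 = 0.6824; 0.69 · r_yy = 0.4657; r_yy = 0.4657 / 0.69 ≈ 0.67.

0.67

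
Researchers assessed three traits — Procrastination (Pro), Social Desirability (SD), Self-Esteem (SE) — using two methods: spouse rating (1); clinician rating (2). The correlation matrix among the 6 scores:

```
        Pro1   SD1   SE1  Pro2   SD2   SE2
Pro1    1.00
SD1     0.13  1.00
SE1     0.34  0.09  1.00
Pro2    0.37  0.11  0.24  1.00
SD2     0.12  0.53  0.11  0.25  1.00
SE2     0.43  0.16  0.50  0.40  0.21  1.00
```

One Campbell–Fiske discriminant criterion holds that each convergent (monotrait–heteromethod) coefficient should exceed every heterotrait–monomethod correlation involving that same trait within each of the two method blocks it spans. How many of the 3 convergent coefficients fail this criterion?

1

Convergent coefficients and their comparison sets:
Pro (methods 1·2): 0.37 vs {0.13, 0.25, 0.34, 0.40} → fail.
SD (methods 1·2): 0.53 vs {0.13, 0.25, 0.09, 0.21} → pass.
SE (methods 1·2): 0.50 vs {0.34, 0.40, 0.09, 0.21} → pass.
1 of 3 fail.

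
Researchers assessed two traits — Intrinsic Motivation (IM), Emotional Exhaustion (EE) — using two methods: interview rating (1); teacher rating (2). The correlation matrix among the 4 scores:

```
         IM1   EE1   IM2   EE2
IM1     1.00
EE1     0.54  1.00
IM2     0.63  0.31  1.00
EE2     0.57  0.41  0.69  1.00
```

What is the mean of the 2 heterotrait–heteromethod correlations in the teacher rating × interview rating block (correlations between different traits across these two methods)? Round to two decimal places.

0.44

HTHM values (method 2 × method 1): 0.31, 0.57; mean = 0.88/2 = 0.44.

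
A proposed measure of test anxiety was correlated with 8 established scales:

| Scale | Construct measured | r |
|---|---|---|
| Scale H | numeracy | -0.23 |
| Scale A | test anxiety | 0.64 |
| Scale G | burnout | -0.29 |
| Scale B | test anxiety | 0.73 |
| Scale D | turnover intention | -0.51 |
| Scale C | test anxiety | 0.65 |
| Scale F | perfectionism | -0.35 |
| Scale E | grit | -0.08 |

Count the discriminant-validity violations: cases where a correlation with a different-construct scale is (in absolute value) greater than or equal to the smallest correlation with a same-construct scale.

0

Convergent (same construct = test anxiety): Scale A, Scale B, Scale C.
Smallest convergent = 0.64. Discriminant |r|: 0.23, 0.29, 0.51, 0.35, 0.08; count ≥ 0.64 → 0.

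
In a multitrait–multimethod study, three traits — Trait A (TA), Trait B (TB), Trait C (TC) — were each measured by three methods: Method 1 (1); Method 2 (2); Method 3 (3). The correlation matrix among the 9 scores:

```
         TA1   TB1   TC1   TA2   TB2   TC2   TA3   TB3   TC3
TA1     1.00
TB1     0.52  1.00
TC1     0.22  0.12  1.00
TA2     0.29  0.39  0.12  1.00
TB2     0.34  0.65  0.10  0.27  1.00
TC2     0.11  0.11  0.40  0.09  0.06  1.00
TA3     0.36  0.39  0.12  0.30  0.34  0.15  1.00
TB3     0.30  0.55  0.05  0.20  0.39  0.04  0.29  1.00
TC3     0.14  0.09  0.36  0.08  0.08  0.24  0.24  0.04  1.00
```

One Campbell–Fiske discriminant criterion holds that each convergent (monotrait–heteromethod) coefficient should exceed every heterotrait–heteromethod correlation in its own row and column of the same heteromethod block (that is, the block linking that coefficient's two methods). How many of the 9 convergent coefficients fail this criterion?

Each convergent coefficient versus the relevant comparison correlations:
TA (methods 1·2): 0.29 vs {0.34, 0.39, 0.11, 0.12} → fail.
TA (methods 1·3): 0.36 vs {0.30, 0.39, 0.14, 0.12} → fail.
TA (methods 2·3): 0.30 vs {0.20, 0.34, 0.08, 0.15} → fail.
TB (methods 1·2): 0.65 vs {0.39, 0.34, 0.11, 0.10} → pass.
TB (methods 1·3): 0.55 vs {0.39, 0.30, 0.09, 0.05} → pass.
TB (methods 2·3): 0.39 vs {0.34, 0.20, 0.08, 0.04} → pass.
TC (methods 1·2): 0.40 vs {0.12, 0.11, 0.10, 0.11} → pass.
TC (methods 1·3): 0.36 vs {0.12, 0.14, 0.05, 0.09} → pass.
TC (methods 2·3): 0.24 vs {0.15, 0.08, 0.04, 0.08} → pass.
3 of 9 fail.

3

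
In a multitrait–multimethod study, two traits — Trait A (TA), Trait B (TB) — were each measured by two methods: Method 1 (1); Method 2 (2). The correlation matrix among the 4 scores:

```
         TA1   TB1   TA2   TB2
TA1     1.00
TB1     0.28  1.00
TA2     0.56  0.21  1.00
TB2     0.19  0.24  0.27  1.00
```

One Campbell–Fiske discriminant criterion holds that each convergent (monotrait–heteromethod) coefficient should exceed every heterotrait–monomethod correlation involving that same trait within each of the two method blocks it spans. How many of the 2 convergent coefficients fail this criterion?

1

Checking each validity diagonal entry against its comparison values:
TA (methods 1·2): 0.56 vs {0.28, 0.27} → pass.
TB (methods 1·2): 0.24 vs {0.28, 0.27} → fail.
1 of 2 fail.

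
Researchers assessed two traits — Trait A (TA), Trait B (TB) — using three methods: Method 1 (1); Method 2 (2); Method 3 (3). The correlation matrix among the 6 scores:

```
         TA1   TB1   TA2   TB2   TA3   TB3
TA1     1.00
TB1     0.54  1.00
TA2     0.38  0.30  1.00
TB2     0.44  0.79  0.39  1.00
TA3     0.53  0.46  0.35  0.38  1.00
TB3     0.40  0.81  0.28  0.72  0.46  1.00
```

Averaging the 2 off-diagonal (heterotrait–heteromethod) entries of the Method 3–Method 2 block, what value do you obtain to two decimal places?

0.33

HTHM values (method 3 × method 2): 0.38, 0.28; mean = 0.66/2 = 0.33.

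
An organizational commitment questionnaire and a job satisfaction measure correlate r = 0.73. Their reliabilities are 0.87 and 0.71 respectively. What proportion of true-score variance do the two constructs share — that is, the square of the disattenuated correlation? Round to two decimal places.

Disattenuated r = 0.73 / √(0.87 × 0.71) = 0.73 / 0.7859 = 0.9289.
Shared true-score variance = 0.9289² = 0.8629 ≈ 0.86.

0.86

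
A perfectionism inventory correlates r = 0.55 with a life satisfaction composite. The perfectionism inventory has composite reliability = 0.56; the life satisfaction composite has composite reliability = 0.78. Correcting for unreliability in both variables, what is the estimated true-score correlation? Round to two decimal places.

r_true = r_obs / √(r_xx · r_yy) = 0.55 / √(0.56 × 0.78) = 0.55 / √0.4368 = 0.55 / 0.6609 ≈ 0.83.

0.83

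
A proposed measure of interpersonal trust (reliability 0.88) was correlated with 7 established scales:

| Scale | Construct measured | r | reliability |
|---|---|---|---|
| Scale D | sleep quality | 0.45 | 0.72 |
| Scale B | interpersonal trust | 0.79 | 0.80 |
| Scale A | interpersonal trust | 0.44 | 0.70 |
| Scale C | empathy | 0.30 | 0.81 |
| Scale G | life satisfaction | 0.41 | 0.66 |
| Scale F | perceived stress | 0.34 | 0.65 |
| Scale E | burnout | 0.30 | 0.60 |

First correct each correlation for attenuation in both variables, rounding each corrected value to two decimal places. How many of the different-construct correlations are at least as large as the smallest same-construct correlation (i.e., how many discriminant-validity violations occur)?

1

Disattenuated r (r / √(r_scale · r_new)):
  Scale D (disc): 0.45 / √(0.72·0.88) = 0.57
  Scale B (conv): 0.79 / √(0.80·0.88) = 0.94
  Scale A (conv): 0.44 / √(0.70·0.88) = 0.56
  Scale C (disc): 0.30 / √(0.81·0.88) = 0.36
  Scale G (disc): 0.41 / √(0.66·0.88) = 0.54
  Scale F (disc): 0.34 / √(0.65·0.88) = 0.45
  Scale E (disc): 0.30 / √(0.60·0.88) = 0.41
Smallest convergent = 0.56. Discriminant values: 0.57, 0.36, 0.54, 0.45, 0.41; count ≥ 0.56 → 1.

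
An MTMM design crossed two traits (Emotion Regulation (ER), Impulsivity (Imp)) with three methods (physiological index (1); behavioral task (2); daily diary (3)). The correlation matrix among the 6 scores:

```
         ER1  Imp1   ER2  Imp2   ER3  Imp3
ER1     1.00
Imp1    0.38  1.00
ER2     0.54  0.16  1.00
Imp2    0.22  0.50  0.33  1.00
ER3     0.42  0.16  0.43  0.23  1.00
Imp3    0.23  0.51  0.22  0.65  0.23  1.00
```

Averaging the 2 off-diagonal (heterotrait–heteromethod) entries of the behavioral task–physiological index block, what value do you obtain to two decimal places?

HTHM values (method 2 × method 1): 0.16, 0.22; mean = 0.38/2 = 0.19.

0.19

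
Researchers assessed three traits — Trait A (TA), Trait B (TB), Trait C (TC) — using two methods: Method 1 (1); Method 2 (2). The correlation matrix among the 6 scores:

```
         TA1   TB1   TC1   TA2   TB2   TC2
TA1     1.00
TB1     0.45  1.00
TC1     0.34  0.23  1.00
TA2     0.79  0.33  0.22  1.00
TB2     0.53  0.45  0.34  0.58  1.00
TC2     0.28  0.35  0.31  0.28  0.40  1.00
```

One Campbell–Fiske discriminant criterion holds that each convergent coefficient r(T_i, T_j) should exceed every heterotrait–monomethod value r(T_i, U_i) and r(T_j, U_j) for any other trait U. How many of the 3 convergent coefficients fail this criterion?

2

Checking each validity diagonal entry against its comparison values:
TA (methods 1·2): 0.79 vs {0.45, 0.58, 0.34, 0.28} → pass.
TB (methods 1·2): 0.45 vs {0.45, 0.58, 0.23, 0.40} → fail.
TC (methods 1·2): 0.31 vs {0.34, 0.28, 0.23, 0.40} → fail.
2 of 3 fail.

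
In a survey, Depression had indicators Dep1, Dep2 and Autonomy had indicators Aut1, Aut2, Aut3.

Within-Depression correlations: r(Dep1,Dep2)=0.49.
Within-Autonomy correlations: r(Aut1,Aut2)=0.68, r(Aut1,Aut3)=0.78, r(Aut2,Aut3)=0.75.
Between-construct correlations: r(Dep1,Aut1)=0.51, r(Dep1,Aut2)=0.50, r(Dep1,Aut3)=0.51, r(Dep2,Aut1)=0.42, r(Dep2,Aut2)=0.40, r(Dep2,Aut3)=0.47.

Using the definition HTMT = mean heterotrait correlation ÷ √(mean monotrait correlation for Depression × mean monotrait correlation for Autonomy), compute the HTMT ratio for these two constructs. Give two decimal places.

0.78

Mean between = 2.81/6 = 0.4683.
Mean within-Dep = 0.49/1 = 0.4900; mean within-Aut = 2.21/3 = 0.7367.
Geometric mean = √(0.4900 × 0.7367) = 0.6008.
HTMT = 0.4683 / 0.6008 = 0.78.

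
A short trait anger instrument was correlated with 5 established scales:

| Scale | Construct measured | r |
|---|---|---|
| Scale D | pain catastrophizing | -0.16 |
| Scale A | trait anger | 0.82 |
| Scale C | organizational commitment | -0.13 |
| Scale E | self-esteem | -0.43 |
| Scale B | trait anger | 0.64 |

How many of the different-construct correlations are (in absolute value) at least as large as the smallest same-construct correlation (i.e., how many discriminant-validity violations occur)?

Convergent (same construct = trait anger): Scale A, Scale B.
Smallest convergent = 0.64. Discriminant |r|: 0.16, 0.13, 0.43; count ≥ 0.64 → 0.

0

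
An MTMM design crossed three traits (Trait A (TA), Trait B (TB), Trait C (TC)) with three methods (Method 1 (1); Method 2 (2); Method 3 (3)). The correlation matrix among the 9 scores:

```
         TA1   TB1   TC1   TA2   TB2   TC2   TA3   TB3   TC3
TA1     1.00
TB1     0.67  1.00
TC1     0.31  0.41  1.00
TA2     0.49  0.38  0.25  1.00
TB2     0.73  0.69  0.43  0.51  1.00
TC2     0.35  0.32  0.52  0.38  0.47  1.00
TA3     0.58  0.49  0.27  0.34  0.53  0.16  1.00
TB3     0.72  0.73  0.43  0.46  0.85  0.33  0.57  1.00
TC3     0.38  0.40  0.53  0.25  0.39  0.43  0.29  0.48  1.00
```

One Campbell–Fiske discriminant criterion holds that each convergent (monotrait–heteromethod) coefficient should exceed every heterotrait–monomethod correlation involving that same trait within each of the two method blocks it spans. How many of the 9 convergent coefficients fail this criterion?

4

Each convergent coefficient versus the relevant comparison correlations:
TA (methods 1·2): 0.49 vs {0.67, 0.51, 0.31, 0.38} → fail.
TA (methods 1·3): 0.58 vs {0.67, 0.57, 0.31, 0.29} → fail.
TA (methods 2·3): 0.34 vs {0.51, 0.57, 0.38, 0.29} → fail.
TB (methods 1·2): 0.69 vs {0.67, 0.51, 0.41, 0.47} → pass.
TB (methods 1·3): 0.73 vs {0.67, 0.57, 0.41, 0.48} → pass.
TB (methods 2·3): 0.85 vs {0.51, 0.57, 0.47, 0.48} → pass.
TC (methods 1·2): 0.52 vs {0.31, 0.38, 0.41, 0.47} → pass.
TC (methods 1·3): 0.53 vs {0.31, 0.29, 0.41, 0.48} → pass.
TC (methods 2·3): 0.43 vs {0.38, 0.29, 0.47, 0.48} → fail.
4 of 9 fail.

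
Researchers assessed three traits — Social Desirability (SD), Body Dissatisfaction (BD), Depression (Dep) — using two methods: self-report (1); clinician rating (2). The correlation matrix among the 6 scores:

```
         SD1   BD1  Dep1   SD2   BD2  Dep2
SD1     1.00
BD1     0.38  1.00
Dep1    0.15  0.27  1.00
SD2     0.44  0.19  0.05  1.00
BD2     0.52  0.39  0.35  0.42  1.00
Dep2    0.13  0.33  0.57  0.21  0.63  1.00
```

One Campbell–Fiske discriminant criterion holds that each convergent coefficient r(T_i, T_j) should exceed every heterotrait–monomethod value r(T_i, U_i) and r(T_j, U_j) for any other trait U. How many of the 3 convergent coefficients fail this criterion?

2

Each convergent coefficient versus the relevant comparison correlations:
SD (methods 1·2): 0.44 vs {0.38, 0.42, 0.15, 0.21} → pass.
BD (methods 1·2): 0.39 vs {0.38, 0.42, 0.27, 0.63} → fail.
Dep (methods 1·2): 0.57 vs {0.15, 0.21, 0.27, 0.63} → fail.
2 of 3 fail.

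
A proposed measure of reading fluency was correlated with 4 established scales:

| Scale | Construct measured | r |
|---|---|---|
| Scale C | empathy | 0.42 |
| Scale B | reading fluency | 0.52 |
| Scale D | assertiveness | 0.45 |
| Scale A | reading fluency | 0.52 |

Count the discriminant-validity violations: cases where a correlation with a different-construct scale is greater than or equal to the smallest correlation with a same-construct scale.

0

Convergent (same construct = reading fluency): Scale B, Scale A.
Smallest convergent = 0.52. Discriminant values: 0.42, 0.45; count ≥ 0.52 → 0.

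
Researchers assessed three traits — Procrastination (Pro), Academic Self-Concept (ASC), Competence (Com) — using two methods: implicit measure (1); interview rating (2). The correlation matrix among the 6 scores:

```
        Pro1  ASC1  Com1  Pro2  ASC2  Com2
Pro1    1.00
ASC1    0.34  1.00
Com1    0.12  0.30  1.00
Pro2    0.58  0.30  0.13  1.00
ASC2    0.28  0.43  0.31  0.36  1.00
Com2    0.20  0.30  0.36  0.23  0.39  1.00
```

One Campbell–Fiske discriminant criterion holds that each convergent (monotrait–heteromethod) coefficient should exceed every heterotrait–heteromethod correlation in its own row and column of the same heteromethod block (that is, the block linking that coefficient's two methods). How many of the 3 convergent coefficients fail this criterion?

Checking each validity diagonal entry against its comparison values:
Pro (methods 1·2): 0.58 vs {0.28, 0.30, 0.20, 0.13} → pass.
ASC (methods 1·2): 0.43 vs {0.30, 0.28, 0.30, 0.31} → pass.
Com (methods 1·2): 0.36 vs {0.13, 0.20, 0.31, 0.30} → pass.
0 of 3 fail.

0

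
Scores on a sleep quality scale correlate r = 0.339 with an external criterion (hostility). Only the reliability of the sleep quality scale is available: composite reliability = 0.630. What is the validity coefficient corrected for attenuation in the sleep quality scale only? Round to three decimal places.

Single correction: r_c = r_obs / √r_xx = 0.339 / √0.630 = 0.339 / 0.7937 ≈ 0.427.

0.427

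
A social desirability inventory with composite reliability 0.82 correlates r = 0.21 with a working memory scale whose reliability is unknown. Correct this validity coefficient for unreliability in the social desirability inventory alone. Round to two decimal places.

0.23

Single correction: r_c = r_obs / √r_xx = 0.21 / √0.82 = 0.21 / 0.9055 ≈ 0.23.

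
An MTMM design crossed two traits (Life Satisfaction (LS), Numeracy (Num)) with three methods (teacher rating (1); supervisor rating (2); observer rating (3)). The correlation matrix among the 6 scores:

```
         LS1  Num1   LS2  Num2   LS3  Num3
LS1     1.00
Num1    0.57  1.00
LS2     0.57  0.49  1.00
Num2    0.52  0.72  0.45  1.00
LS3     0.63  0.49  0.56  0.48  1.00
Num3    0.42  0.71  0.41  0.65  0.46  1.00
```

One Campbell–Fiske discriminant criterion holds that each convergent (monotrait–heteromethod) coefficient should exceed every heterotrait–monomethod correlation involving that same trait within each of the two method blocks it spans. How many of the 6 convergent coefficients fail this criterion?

Each convergent coefficient versus the relevant comparison correlations:
LS (methods 1·2): 0.57 vs {0.57, 0.45} → fail.
LS (methods 1·3): 0.63 vs {0.57, 0.46} → pass.
LS (methods 2·3): 0.56 vs {0.45, 0.46} → pass.
Num (methods 1·2): 0.72 vs {0.57, 0.45} → pass.
Num (methods 1·3): 0.71 vs {0.57, 0.46} → pass.
Num (methods 2·3): 0.65 vs {0.45, 0.46} → pass.
1 of 6 fail.

1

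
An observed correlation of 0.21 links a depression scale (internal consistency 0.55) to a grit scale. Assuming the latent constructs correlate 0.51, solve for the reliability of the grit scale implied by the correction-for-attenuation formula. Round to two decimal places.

r_true = r_obs / √(r_xx · r_yy) ⇒ 0.51 = 0.21 / √(0.55 · r_yy).
√(0.55 · r_yy) = 0.21 / 0.51 = 0.4118; 0.55 · r_yy = 0.1696; r_yy = 0.1696 / 0.55 ≈ 0.31.

0.31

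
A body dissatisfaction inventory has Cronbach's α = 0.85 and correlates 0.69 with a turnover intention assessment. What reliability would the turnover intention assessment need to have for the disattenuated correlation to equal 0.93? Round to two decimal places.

r_true = r_obs / √(r_xx · r_yy) ⇒ 0.93 = 0.69 / √(0.85 · r_yy).
√(0.85 · r_yy) = 0.69 / 0.93 = 0.7419; 0.85 · r_yy = 0.5504; r_yy = 0.5504 / 0.85 ≈ 0.65.

0.65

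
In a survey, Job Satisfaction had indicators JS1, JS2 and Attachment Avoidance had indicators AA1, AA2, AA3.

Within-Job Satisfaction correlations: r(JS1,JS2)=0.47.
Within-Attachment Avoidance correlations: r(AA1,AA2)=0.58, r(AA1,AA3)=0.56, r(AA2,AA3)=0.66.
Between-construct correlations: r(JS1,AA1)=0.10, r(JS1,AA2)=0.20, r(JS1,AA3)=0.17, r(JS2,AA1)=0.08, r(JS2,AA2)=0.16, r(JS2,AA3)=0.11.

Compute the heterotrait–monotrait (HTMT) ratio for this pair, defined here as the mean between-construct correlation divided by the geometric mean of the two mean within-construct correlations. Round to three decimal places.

Mean heterotrait r = 0.82/6 = 0.1367.
Mean within-JS = 0.47/1 = 0.4700; mean within-AA = 1.80/3 = 0.6000.
Geometric mean = √(0.4700 × 0.6000) = 0.5310.
HTMT = 0.1367 / 0.5310 = 0.257.

0.257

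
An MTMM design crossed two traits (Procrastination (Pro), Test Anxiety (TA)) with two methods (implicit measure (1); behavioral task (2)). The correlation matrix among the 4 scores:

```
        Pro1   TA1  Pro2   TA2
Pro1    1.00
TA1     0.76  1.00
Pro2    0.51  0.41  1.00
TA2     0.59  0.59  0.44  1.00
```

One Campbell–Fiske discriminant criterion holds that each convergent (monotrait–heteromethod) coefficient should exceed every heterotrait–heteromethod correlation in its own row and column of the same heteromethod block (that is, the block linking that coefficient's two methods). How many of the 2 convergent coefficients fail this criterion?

2

Convergent coefficients and their comparison sets:
Pro (methods 1·2): 0.51 vs {0.59, 0.41} → fail.
TA (methods 1·2): 0.59 vs {0.41, 0.59} → fail.
2 of 2 fail.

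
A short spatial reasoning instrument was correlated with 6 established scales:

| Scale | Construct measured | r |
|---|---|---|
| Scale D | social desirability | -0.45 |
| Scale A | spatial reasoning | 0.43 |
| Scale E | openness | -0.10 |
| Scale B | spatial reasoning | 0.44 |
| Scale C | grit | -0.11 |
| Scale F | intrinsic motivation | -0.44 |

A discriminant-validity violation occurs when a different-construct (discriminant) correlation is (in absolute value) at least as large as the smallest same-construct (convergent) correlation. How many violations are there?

Convergent (same construct = spatial reasoning): Scale A, Scale B.
Smallest convergent = 0.43. Discriminant |r|: 0.45, 0.10, 0.11, 0.44; count ≥ 0.43 → 2.

2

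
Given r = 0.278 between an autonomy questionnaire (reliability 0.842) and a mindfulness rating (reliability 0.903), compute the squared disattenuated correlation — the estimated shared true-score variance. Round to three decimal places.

0.102

Disattenuated r = 0.278 / √(0.842 × 0.903) = 0.278 / 0.8720 = 0.3188.
Shared true-score variance = 0.3188² = 0.1016 ≈ 0.102.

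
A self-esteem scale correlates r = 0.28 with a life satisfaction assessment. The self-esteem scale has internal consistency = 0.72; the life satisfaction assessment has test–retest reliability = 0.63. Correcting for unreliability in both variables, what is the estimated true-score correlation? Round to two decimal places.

r_true = r_obs / √(r_xx · r_yy) = 0.28 / √(0.72 × 0.63) = 0.28 / √0.4536 = 0.28 / 0.6735 ≈ 0.42.

0.42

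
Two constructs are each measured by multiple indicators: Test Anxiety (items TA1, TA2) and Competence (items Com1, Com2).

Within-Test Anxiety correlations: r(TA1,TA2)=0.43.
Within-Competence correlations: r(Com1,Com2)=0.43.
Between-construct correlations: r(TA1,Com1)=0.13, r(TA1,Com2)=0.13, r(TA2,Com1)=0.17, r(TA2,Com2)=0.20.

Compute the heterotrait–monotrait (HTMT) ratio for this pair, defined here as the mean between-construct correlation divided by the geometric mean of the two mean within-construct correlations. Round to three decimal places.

0.366

Mean heterotrait r = 0.63/4 = 0.1575.
Mean within-TA = 0.43/1 = 0.4300; mean within-Com = 0.43/1 = 0.4300.
Geometric mean = √(0.4300 × 0.4300) = 0.4300.
HTMT = 0.1575 / 0.4300 = 0.366.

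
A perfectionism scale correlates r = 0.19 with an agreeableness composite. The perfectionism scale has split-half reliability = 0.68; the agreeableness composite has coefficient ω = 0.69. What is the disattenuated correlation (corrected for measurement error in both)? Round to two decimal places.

r_true = r_obs / √(r_xx · r_yy) = 0.19 / √(0.68 × 0.69) = 0.19 / √0.4692 = 0.19 / 0.6850 ≈ 0.28.

0.28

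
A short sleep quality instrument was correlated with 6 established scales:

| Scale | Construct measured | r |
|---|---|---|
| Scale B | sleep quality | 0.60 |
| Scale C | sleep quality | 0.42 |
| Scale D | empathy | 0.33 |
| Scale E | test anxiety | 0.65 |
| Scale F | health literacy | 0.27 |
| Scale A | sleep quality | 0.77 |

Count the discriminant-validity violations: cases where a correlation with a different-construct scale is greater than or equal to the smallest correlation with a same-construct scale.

1

Convergent (same construct = sleep quality): Scale B, Scale C, Scale A.
Smallest convergent = 0.42. Discriminant values: 0.33, 0.65, 0.27; count ≥ 0.42 → 1.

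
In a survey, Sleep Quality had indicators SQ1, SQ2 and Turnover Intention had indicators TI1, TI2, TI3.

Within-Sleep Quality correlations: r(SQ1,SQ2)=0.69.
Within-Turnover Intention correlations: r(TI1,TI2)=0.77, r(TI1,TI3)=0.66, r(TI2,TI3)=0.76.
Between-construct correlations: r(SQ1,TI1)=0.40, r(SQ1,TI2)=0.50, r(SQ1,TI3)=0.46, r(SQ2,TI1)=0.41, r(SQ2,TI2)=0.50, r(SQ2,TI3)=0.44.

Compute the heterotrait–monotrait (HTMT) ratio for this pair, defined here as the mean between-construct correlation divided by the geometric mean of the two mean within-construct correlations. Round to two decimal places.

Mean heterotrait r = 2.71/6 = 0.4517.
Mean within-SQ = 0.69/1 = 0.6900; mean within-TI = 2.19/3 = 0.7300.
Geometric mean = √(0.6900 × 0.7300) = 0.7097.
HTMT = 0.4517 / 0.7097 = 0.64.

0.64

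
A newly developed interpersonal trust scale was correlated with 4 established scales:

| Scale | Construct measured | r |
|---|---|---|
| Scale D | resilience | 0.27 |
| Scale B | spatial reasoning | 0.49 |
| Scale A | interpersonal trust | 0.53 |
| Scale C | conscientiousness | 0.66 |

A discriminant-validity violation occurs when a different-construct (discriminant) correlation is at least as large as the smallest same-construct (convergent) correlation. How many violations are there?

Convergent (same construct = interpersonal trust): Scale A.
Smallest convergent = 0.53. Discriminant values: 0.27, 0.49, 0.66; count ≥ 0.53 → 1.

1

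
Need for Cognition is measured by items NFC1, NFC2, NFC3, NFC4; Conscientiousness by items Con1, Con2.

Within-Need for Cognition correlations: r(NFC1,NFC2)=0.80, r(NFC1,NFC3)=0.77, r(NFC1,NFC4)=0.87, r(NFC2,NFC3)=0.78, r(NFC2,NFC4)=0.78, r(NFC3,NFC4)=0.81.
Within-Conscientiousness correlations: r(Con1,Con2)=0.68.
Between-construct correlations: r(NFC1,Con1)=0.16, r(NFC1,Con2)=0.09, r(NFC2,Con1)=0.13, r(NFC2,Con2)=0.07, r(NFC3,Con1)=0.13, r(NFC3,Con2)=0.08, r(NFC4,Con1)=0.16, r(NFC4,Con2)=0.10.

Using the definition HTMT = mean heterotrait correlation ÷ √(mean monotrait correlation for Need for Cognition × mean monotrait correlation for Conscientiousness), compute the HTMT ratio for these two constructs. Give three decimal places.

Mean heterotrait r = 0.92/8 = 0.1150.
Mean within-NFC = 4.81/6 = 0.8017; mean within-Con = 0.68/1 = 0.6800.
Geometric mean = √(0.8017 × 0.6800) = 0.7383.
HTMT = 0.1150 / 0.7383 = 0.156.

0.156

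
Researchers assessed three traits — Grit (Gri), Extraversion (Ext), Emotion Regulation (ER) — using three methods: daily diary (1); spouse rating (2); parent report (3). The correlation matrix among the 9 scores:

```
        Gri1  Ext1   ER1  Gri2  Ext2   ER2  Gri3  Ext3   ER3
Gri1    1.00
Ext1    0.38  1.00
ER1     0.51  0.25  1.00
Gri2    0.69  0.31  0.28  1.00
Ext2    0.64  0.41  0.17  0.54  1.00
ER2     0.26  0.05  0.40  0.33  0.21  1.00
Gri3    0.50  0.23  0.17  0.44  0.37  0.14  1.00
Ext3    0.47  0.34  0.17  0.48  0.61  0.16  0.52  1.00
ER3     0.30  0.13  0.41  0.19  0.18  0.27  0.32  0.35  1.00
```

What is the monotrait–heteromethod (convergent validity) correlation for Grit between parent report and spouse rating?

0.44

Same trait (Gri), different methods: r(Gri3, Gri2) = 0.44.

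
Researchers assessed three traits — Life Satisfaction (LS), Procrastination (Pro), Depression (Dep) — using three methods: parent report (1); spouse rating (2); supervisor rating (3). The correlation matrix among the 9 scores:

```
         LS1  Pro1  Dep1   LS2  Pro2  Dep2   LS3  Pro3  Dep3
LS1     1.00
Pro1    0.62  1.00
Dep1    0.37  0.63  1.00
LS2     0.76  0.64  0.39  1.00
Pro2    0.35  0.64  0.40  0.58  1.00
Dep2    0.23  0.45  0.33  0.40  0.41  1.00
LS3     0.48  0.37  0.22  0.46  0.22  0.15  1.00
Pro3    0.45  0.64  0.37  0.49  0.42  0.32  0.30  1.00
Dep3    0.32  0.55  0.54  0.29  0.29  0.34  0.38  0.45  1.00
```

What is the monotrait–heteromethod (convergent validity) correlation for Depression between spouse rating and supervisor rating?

0.34

Same trait (Dep), different methods: r(Dep2, Dep3) = 0.34.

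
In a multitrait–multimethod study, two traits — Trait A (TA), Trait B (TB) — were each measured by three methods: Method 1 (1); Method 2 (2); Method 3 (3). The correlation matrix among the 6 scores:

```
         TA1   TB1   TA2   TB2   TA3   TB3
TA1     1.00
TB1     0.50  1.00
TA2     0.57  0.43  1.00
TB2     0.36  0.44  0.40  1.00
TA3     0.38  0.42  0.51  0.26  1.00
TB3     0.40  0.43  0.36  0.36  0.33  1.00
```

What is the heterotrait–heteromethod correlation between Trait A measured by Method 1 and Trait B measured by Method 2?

Different traits and methods: r(TA1, TB2) = 0.36.

0.36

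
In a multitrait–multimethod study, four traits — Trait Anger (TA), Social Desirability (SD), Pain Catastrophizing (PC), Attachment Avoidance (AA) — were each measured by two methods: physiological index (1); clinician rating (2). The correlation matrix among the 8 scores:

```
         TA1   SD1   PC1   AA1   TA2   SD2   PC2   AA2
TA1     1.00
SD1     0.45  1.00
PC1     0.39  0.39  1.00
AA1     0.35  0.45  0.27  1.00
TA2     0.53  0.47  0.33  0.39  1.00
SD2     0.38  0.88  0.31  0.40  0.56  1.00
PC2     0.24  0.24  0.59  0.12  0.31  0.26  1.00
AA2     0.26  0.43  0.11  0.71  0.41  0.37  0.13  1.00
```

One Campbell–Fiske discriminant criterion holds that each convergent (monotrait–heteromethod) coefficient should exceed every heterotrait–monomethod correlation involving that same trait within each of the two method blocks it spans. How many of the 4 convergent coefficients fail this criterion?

Convergent coefficients and their comparison sets:
TA (methods 1·2): 0.53 vs {0.45, 0.56, 0.39, 0.31, 0.35, 0.41} → fail.
SD (methods 1·2): 0.88 vs {0.45, 0.56, 0.39, 0.26, 0.45, 0.37} → pass.
PC (methods 1·2): 0.59 vs {0.39, 0.31, 0.39, 0.26, 0.27, 0.13} → pass.
AA (methods 1·2): 0.71 vs {0.35, 0.41, 0.45, 0.37, 0.27, 0.13} → pass.
1 of 4 fail.

1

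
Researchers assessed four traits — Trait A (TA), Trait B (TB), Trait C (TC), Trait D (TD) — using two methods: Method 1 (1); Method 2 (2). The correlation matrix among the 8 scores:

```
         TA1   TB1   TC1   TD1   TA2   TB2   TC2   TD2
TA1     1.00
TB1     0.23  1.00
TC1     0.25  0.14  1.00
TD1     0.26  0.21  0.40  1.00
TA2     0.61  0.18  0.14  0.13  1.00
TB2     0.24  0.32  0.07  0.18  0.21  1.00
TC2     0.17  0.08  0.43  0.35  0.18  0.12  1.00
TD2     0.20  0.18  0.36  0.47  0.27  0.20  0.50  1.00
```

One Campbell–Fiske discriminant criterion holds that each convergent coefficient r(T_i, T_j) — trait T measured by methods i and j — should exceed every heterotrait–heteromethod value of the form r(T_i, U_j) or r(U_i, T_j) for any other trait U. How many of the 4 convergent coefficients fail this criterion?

0

Each convergent coefficient versus the relevant comparison correlations:
TA (methods 1·2): 0.61 vs {0.24, 0.18, 0.17, 0.14, 0.20, 0.13} → pass.
TB (methods 1·2): 0.32 vs {0.18, 0.24, 0.08, 0.07, 0.18, 0.18} → pass.
TC (methods 1·2): 0.43 vs {0.14, 0.17, 0.07, 0.08, 0.36, 0.35} → pass.
TD (methods 1·2): 0.47 vs {0.13, 0.20, 0.18, 0.18, 0.35, 0.36} → pass.
0 of 4 fail.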